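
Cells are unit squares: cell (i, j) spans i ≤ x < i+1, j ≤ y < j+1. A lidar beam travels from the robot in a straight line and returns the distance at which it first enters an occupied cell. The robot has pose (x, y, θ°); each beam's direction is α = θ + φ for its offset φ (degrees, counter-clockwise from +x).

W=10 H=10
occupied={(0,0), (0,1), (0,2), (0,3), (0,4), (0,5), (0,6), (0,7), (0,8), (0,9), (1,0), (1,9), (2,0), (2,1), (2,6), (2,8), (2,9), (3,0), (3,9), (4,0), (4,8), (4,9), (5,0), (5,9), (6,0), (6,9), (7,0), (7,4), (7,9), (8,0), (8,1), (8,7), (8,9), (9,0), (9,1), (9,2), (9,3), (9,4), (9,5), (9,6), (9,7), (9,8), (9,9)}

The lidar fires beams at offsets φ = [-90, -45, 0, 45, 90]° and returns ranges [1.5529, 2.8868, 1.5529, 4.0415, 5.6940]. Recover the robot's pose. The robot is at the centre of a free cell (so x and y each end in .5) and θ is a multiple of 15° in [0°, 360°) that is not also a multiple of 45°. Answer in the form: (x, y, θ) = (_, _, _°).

(x, y, θ) = (4.5, 6.5, 165°)

The pose lattice has 57·16 = 912 candidates. Test each by forward raycasting.
  (7.5, 7.5, 30°): beam 1 = 3.0000 ≠ 1.5529 ✗
  (6.5, 8.5, 30°): beam 1 = 5.0000 ≠ 1.5529 ✗
  (2.5, 5.5, 30°): beam 1 = 5.1962 ≠ 1.5529 ✗
  …
  (4.5, 6.5, 165°): r_1=1.5529, r_2=2.8868, r_3=1.5529, r_4=4.0415, r_5=5.6940 — all match ✓
Only this pose fits every beam.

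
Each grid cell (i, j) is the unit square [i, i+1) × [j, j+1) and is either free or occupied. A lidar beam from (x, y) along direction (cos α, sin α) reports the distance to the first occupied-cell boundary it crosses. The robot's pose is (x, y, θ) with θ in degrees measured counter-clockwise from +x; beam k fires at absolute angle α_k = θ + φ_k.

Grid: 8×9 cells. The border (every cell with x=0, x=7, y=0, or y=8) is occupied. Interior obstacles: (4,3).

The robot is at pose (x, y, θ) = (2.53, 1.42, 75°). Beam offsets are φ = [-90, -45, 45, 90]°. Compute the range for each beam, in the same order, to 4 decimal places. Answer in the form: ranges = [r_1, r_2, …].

ranges = [1.6228, 5.1615, 3.0600, 1.5840]

beam 1: φ=-90°, α=345°
  dir = (cos 345°, sin 345°) = (0.9659, -0.2588); from cell (2,1)
  next x-line at t=0.4866, next y-line at t=1.6228; Δt_x=1.0353, Δt_y=3.8637
    x: enter (3,1) at t=0.4866
    x: enter (4,1) at t=1.5219
    y: enter (4,0) at t=1.6228 ← occupied
  → r_1 = 1.6228
beam 2: φ=-45°, α=30°
  dir = (cos 30°, sin 30°) = (0.8660, 0.5000); from cell (2,1)
  next x-line at t=0.5427, next y-line at t=1.1600; Δt_x=1.1547, Δt_y=2.0000
    x: enter (3,1) at t=0.5427
    y: enter (3,2) at t=1.1600
    x: enter (4,2) at t=1.6974
    x: enter (5,2) at t=2.8521
    y: enter (5,3) at t=3.1600
    x: enter (6,3) at t=4.0068
    y: enter (6,4) at t=5.1600
    x: enter (7,4) at t=5.1615 ← occupied
  → r_2 = 5.1615
beam 3: φ=45°, α=120°
  dir = (cos 120°, sin 120°) = (-0.5000, 0.8660); from cell (2,1)
  next x-line at t=1.0600, next y-line at t=0.6697; Δt_x=2.0000, Δt_y=1.1547
    y: enter (2,2) at t=0.6697
    x: enter (1,2) at t=1.0600
    y: enter (1,3) at t=1.8244
    y: enter (1,4) at t=2.9791
    x: enter (0,4) at t=3.0600 ← occupied
  → r_3 = 3.0600
beam 4: φ=90°, α=165°
  dir = (cos 165°, sin 165°) = (-0.9659, 0.2588); from cell (2,1)
  next x-line at t=0.5487, next y-line at t=2.2409; Δt_x=1.0353, Δt_y=3.8637
    x: enter (1,1) at t=0.5487
    x: enter (0,1) at t=1.5840 ← occupied
  → r_4 = 1.5840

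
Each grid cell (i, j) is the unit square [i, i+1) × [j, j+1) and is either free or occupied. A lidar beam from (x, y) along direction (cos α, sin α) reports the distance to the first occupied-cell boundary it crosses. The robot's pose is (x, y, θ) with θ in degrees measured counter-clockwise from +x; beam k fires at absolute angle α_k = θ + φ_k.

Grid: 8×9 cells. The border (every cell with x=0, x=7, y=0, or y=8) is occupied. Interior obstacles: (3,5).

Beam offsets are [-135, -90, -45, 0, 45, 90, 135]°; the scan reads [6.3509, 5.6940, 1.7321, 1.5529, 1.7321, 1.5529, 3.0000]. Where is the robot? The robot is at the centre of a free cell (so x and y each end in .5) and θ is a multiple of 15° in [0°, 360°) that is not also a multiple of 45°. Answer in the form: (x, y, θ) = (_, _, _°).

The pose lattice has 41·16 = 656 candidates. Test each by forward raycasting.
  (1.5, 4.5, 300°): beam 1 = 0.5176 ≠ 6.3509 ✗
  (1.5, 6.5, 150°): beam 1 = 5.6940 ≠ 6.3509 ✗
  (4.5, 5.5, 285°): beam 1 = 0.5774 ≠ 6.3509 ✗
  (1.5, 6.5, 195°): beam 1 = 1.7321 ≠ 6.3509 ✗
  (6.5, 1.5, 150°): beam 1 = 0.5176 ≠ 6.3509 ✗
  …
  (5.5, 6.5, 15°): r_1=6.3509, r_2=5.6940, r_3=1.7321, r_4=1.5529, r_5=1.7321, r_6=1.5529, r_7=3.0000 — all match ✓
Unique over the lattice → pose = (5.5, 6.5, 15°).

(x, y, θ) = (5.5, 6.5, 15°)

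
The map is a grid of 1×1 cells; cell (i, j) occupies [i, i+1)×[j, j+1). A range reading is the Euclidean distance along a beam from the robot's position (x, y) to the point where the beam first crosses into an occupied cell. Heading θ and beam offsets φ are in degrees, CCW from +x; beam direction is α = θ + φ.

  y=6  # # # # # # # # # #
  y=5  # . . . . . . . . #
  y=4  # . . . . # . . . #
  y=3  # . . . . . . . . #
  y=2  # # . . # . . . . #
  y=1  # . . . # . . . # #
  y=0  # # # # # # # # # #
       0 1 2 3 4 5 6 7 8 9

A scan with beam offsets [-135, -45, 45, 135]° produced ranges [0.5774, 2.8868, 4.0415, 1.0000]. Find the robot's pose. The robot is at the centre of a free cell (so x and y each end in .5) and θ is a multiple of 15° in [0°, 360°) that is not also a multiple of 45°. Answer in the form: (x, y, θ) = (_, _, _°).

Candidates: 35 free-cell centres × 16 headings = 560 poses. Raycast each; keep the one whose scan matches to 4 dp.
  (6.5, 3.5, 300°): beam 1 = 5.6940 ≠ 0.5774 ✗
  (2.5, 2.5, 240°): beam 1 = 3.6235 ≠ 0.5774 ✗
  (6.5, 2.5, 75°): beam 1 = 1.7321 ≠ 0.5774 ✗
  (6.5, 5.5, 300°): beam 1 = 1.9319 ≠ 0.5774 ✗
  …
  (8.5, 3.5, 165°): r_1=0.5774, r_2=2.8868, r_3=4.0415, r_4=1.0000 — all match ✓
Unique over the lattice → pose = (8.5, 3.5, 165°).

(x, y, θ) = (8.5, 3.5, 165°)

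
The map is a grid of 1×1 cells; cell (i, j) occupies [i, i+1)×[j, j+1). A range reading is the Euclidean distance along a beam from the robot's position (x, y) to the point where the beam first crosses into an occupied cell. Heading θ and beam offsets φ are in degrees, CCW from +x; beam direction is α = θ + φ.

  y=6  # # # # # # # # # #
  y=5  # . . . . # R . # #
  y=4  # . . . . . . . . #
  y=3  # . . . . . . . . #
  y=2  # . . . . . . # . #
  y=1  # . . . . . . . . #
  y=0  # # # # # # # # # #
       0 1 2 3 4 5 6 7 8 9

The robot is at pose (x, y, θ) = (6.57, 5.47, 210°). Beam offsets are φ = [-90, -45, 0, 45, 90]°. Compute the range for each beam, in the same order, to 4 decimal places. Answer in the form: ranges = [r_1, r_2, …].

beam 1: φ=-90°, α=120°
  direction (-0.5000, 0.8660); cell (6,5); t to first gridline: x 1.1400, y 0.6120 (then +2.0000 / +1.1547)
    (6,6) via y @ 0.6120  # hit
  → r_1 = 0.6120
beam 2: φ=-45°, α=165°
  direction (-0.9659, 0.2588); cell (6,5); t to first gridline: x 0.5901, y 2.0478 (then +1.0353 / +3.8637)
    (5,5) via x @ 0.5901  # hit
  → r_2 = 0.5901
beam 3: φ=0°, α=210°
  direction (-0.8660, -0.5000); cell (6,5); t to first gridline: x 0.6582, y 0.9400 (then +1.1547 / +2.0000)
    (5,5) via x @ 0.6582  # hit
  → r_3 = 0.6582
beam 4: φ=45°, α=255°
  direction (-0.2588, -0.9659); cell (6,5); t to first gridline: x 2.2023, y 0.4866 (then +3.8637 / +1.0353)
    (6,4) via y @ 0.4866
    (6,3) via y @ 1.5219
    (5,3) via x @ 2.2023
    (5,2) via y @ 2.5571
    (5,1) via y @ 3.5924
    (5,0) via y @ 4.6277  # hit
  → r_4 = 4.6277
beam 5: φ=90°, α=300°
  direction (0.5000, -0.8660); cell (6,5); t to first gridline: x 0.8600, y 0.5427 (then +2.0000 / +1.1547)
    (6,4) via y @ 0.5427
    (7,4) via x @ 0.8600
    (7,3) via y @ 1.6974
    (7,2) via y @ 2.8521  # hit
  → r_5 = 2.8521

ranges = [0.6120, 0.5901, 0.6582, 4.6277, 2.8521]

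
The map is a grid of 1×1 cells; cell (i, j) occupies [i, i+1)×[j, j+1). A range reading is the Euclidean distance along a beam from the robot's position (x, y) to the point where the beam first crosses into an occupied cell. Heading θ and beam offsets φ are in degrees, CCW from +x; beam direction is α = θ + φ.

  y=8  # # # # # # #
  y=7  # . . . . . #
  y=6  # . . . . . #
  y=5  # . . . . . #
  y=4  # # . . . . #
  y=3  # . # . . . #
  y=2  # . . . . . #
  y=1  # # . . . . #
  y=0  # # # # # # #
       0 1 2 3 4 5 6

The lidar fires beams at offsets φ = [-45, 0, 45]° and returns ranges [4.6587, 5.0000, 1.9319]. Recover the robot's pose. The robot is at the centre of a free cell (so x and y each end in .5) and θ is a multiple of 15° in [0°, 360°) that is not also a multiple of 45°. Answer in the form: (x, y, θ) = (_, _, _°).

(x, y, θ) = (5.5, 7.5, 240°)

Candidates: 32 free-cell centres × 16 headings = 512 poses. Raycast each; keep the one whose scan matches to 4 dp.
  (4.5, 5.5, 120°): beam 1 = 2.5882 ≠ 4.6587 ✗
  (2.5, 1.5, 165°): beam 1 = 2.8868 ≠ 4.6587 ✗
  (3.5, 3.5, 15°): beam 1 = 2.8868 ≠ 4.6587 ✗
  (4.5, 5.5, 165°): beam 1 = 2.8868 ≠ 4.6587 ✗
  …
  (5.5, 7.5, 240°): r_1=4.6587, r_2=5.0000, r_3=1.9319 — all match ✓
Only this pose fits every beam.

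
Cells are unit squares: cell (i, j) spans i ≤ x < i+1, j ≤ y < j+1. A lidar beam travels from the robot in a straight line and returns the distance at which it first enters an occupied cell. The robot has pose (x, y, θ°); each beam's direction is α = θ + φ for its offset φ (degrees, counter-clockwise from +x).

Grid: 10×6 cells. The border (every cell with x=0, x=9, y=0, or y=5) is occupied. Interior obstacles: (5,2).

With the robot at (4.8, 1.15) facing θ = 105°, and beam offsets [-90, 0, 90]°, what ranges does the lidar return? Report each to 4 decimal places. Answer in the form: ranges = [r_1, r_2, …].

ranges = [4.3482, 3.9858, 0.5796]

beam 1: φ=-90°, α=15°
  dir = (cos 15°, sin 15°) = (0.9659, 0.2588); from cell (4,1)
  next x-line at t=0.2071, next y-line at t=3.2841; Δt_x=1.0353, Δt_y=3.8637
    x: enter (5,1) at t=0.2071
    x: enter (6,1) at t=1.2423
    x: enter (7,1) at t=2.2776
    y: enter (7,2) at t=3.2841
    x: enter (8,2) at t=3.3129
    x: enter (9,2) at t=4.3482 ← occupied
  → r_1 = 4.3482
beam 2: φ=0°, α=105°
  dir = (cos 105°, sin 105°) = (-0.2588, 0.9659); from cell (4,1)
  next x-line at t=3.0910, next y-line at t=0.8800; Δt_x=3.8637, Δt_y=1.0353
    y: enter (4,2) at t=0.8800
    y: enter (4,3) at t=1.9153
    y: enter (4,4) at t=2.9505
    x: enter (3,4) at t=3.0910
    y: enter (3,5) at t=3.9858 ← occupied
  → r_2 = 3.9858
beam 3: φ=90°, α=195°
  dir = (cos 195°, sin 195°) = (-0.9659, -0.2588); from cell (4,1)
  next x-line at t=0.8282, next y-line at t=0.5796; Δt_x=1.0353, Δt_y=3.8637
    y: enter (4,0) at t=0.5796 ← occupied
  → r_3 = 0.5796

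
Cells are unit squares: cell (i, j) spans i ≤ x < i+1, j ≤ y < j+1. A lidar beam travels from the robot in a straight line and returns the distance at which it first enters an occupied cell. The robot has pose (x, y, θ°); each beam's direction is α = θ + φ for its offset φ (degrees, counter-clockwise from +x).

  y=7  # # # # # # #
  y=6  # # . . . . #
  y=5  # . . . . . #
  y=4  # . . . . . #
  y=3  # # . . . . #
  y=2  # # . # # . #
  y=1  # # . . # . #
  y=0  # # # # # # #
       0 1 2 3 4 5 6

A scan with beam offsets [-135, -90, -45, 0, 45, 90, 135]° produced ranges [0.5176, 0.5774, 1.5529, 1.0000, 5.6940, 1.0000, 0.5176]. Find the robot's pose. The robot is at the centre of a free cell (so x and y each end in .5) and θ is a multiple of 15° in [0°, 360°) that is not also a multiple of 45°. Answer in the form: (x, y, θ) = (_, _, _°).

Enumerate (i+0.5, j+0.5, θ) over the 23 free cells and 16 admissible headings. For each, cast all 7 beams and compare to the given ranges.
  (2.5, 3.5, 75°): beam 1 = 1.0000 ≠ 0.5176 ✗
  (5.5, 3.5, 120°): beam 3 = 1.9319 ≠ 1.5529 ✗
  (2.5, 3.5, 150°): beam 1 = 3.6235 ≠ 0.5176 ✗
  (3.5, 3.5, 165°): beam 1 = 2.8868 ≠ 0.5176 ✗
  …
  (2.5, 1.5, 30°): r_1=0.5176, r_2=0.5774, r_3=1.5529, r_4=1.0000, r_5=5.6940, r_6=1.0000, r_7=0.5176 — all match ✓
No second candidate reproduces the full scan.

(x, y, θ) = (2.5, 1.5, 30°)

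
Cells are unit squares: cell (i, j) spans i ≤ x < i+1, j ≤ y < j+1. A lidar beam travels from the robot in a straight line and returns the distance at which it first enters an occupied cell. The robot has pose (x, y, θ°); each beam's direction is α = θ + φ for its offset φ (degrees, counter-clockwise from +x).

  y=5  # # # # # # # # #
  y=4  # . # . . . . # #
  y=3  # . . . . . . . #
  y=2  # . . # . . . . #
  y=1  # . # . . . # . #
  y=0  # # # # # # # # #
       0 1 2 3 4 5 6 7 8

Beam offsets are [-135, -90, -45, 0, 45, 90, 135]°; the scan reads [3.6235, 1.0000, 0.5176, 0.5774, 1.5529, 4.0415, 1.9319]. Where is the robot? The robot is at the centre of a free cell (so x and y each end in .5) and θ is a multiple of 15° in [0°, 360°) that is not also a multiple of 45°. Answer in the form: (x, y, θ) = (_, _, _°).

Enumerate (i+0.5, j+0.5, θ) over the 23 free cells and 16 admissible headings. For each, cast all 7 beams and compare to the given ranges.
  (5.5, 2.5, 255°): beam 1 = 2.8868 ≠ 3.6235 ✗
  (2.5, 3.5, 210°): beam 1 = 0.5176 ≠ 3.6235 ✗
  (6.5, 3.5, 60°): beam 1 = 1.5529 ≠ 3.6235 ✗
  …
  (4.5, 4.5, 120°): r_1=3.6235, r_2=1.0000, r_3=0.5176, r_4=0.5774, r_5=1.5529, r_6=4.0415, r_7=1.9319 — all match ✓
Unique over the lattice → pose = (4.5, 4.5, 120°).

(x, y, θ) = (4.5, 4.5, 120°)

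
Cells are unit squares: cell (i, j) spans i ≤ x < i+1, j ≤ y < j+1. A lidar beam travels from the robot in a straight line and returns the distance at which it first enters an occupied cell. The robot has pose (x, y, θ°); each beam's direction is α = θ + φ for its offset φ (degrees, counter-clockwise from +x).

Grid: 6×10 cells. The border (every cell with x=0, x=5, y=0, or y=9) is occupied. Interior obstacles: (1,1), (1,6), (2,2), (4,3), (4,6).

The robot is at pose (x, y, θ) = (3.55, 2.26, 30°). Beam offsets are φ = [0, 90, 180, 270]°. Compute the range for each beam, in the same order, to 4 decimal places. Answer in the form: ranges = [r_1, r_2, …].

ranges = [1.4800, 4.3186, 1.7898, 1.4549]

beam 1: φ=0°, α=30°
  direction (0.8660, 0.5000); cell (3,2); t to first gridline: x 0.5196, y 1.4800 (then +1.1547 / +2.0000)
    (4,2) via x @ 0.5196
    (4,3) via y @ 1.4800  # hit
  → r_1 = 1.4800
beam 2: φ=90°, α=120°
  direction (-0.5000, 0.8660); cell (3,2); t to first gridline: x 1.1000, y 0.8545 (then +2.0000 / +1.1547)
    (3,3) via y @ 0.8545
    (2,3) via x @ 1.1000
    (2,4) via y @ 2.0092
    (1,4) via x @ 3.1000
    (1,5) via y @ 3.1639
    (1,6) via y @ 4.3186  # hit
  → r_2 = 4.3186
beam 3: φ=180°, α=210°
  direction (-0.8660, -0.5000); cell (3,2); t to first gridline: x 0.6351, y 0.5200 (then +1.1547 / +2.0000)
    (3,1) via y @ 0.5200
    (2,1) via x @ 0.6351
    (1,1) via x @ 1.7898  # hit
  → r_3 = 1.7898
beam 4: φ=270°, α=300°
  direction (0.5000, -0.8660); cell (3,2); t to first gridline: x 0.9000, y 0.3002 (then +2.0000 / +1.1547)
    (3,1) via y @ 0.3002
    (4,1) via x @ 0.9000
    (4,0) via y @ 1.4549  # hit
  → r_4 = 1.4549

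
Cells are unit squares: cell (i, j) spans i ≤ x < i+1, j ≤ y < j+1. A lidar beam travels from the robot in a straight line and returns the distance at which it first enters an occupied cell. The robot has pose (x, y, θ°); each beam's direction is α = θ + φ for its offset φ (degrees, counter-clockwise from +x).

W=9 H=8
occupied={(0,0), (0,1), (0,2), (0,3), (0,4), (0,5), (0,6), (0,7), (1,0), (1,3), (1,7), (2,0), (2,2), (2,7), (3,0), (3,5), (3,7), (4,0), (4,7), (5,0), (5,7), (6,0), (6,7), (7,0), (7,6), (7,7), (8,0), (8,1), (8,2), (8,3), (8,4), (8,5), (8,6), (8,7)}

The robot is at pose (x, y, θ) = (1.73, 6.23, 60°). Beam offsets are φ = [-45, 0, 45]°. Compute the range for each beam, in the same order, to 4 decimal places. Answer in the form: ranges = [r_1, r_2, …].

beam 1: φ=-45°, α=15°
  direction (0.9659, 0.2588); cell (1,6); t to first gridline: x 0.2795, y 2.9751 (then +1.0353 / +3.8637)
    (2,6) via x @ 0.2795
    (3,6) via x @ 1.3148
    (4,6) via x @ 2.3501
    (4,7) via y @ 2.9751  # hit
  → r_1 = 2.9751
beam 2: φ=0°, α=60°
  direction (0.5000, 0.8660); cell (1,6); t to first gridline: x 0.5400, y 0.8891 (then +2.0000 / +1.1547)
    (2,6) via x @ 0.5400
    (2,7) via y @ 0.8891  # hit
  → r_2 = 0.8891
beam 3: φ=45°, α=105°
  direction (-0.2588, 0.9659); cell (1,6); t to first gridline: x 2.8205, y 0.7972 (then +3.8637 / +1.0353)
    (1,7) via y @ 0.7972  # hit
  → r_3 = 0.7972

ranges = [2.9751, 0.8891, 0.7972]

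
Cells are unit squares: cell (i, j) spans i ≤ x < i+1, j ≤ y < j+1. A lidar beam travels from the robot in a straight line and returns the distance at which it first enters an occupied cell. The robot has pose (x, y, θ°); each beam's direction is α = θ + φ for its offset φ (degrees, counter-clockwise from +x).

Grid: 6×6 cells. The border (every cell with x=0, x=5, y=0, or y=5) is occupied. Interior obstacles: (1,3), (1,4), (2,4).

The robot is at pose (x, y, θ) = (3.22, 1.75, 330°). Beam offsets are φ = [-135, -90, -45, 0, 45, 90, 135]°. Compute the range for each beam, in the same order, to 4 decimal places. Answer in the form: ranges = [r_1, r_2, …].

beam 1: φ=-135°, α=195°
  dir = (cos 195°, sin 195°) = (-0.9659, -0.2588); from cell (3,1)
  next x-line at t=0.2278, next y-line at t=2.8978; Δt_x=1.0353, Δt_y=3.8637
    x: enter (2,1) at t=0.2278
    x: enter (1,1) at t=1.2630
    x: enter (0,1) at t=2.2983 ← occupied
  → r_1 = 2.2983
beam 2: φ=-90°, α=240°
  dir = (cos 240°, sin 240°) = (-0.5000, -0.8660); from cell (3,1)
  next x-line at t=0.4400, next y-line at t=0.8660; Δt_x=2.0000, Δt_y=1.1547
    x: enter (2,1) at t=0.4400
    y: enter (2,0) at t=0.8660 ← occupied
  → r_2 = 0.8660
beam 3: φ=-45°, α=285°
  dir = (cos 285°, sin 285°) = (0.2588, -0.9659); from cell (3,1)
  next x-line at t=3.0137, next y-line at t=0.7765; Δt_x=3.8637, Δt_y=1.0353
    y: enter (3,0) at t=0.7765 ← occupied
  → r_3 = 0.7765
beam 4: φ=0°, α=330°
  dir = (cos 330°, sin 330°) = (0.8660, -0.5000); from cell (3,1)
  next x-line at t=0.9007, next y-line at t=1.5000; Δt_x=1.1547, Δt_y=2.0000
    x: enter (4,1) at t=0.9007
    y: enter (4,0) at t=1.5000 ← occupied
  → r_4 = 1.5000
beam 5: φ=45°, α=15°
  dir = (cos 15°, sin 15°) = (0.9659, 0.2588); from cell (3,1)
  next x-line at t=0.8075, next y-line at t=0.9659; Δt_x=1.0353, Δt_y=3.8637
    x: enter (4,1) at t=0.8075
    y: enter (4,2) at t=0.9659
    x: enter (5,2) at t=1.8428 ← occupied
  → r_5 = 1.8428
beam 6: φ=90°, α=60°
  dir = (cos 60°, sin 60°) = (0.5000, 0.8660); from cell (3,1)
  next x-line at t=1.5600, next y-line at t=0.2887; Δt_x=2.0000, Δt_y=1.1547
    y: enter (3,2) at t=0.2887
    y: enter (3,3) at t=1.4434
    x: enter (4,3) at t=1.5600
    y: enter (4,4) at t=2.5981
    x: enter (5,4) at t=3.5600 ← occupied
  → r_6 = 3.5600
beam 7: φ=135°, α=105°
  dir = (cos 105°, sin 105°) = (-0.2588, 0.9659); from cell (3,1)
  next x-line at t=0.8500, next y-line at t=0.2588; Δt_x=3.8637, Δt_y=1.0353
    y: enter (3,2) at t=0.2588
    x: enter (2,2) at t=0.8500
    y: enter (2,3) at t=1.2941
    y: enter (2,4) at t=2.3294 ← occupied
  → r_7 = 2.3294

ranges = [2.2983, 0.8660, 0.7765, 1.5000, 1.8428, 3.5600, 2.3294]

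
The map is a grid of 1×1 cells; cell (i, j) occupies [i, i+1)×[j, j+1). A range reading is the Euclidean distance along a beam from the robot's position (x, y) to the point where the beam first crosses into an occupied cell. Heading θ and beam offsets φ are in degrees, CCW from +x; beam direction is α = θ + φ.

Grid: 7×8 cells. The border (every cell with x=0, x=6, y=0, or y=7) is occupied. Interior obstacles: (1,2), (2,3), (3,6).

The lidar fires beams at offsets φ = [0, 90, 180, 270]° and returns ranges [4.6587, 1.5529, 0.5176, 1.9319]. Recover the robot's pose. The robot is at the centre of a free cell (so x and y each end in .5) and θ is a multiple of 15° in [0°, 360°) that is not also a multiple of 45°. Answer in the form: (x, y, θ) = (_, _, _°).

Candidates: 27 free-cell centres × 16 headings = 432 poses. Raycast each; keep the one whose scan matches to 4 dp.
  (2.5, 5.5, 120°): beam 1 = 1.7321 ≠ 4.6587 ✗
  (2.5, 6.5, 240°): beam 1 = 3.0000 ≠ 4.6587 ✗
  (4.5, 1.5, 285°): beam 1 = 0.5176 ≠ 4.6587 ✗
  …
  (1.5, 5.5, 345°): r_1=4.6587, r_2=1.5529, r_3=0.5176, r_4=1.9319 — all match ✓
Only this pose fits every beam.

(x, y, θ) = (1.5, 5.5, 345°)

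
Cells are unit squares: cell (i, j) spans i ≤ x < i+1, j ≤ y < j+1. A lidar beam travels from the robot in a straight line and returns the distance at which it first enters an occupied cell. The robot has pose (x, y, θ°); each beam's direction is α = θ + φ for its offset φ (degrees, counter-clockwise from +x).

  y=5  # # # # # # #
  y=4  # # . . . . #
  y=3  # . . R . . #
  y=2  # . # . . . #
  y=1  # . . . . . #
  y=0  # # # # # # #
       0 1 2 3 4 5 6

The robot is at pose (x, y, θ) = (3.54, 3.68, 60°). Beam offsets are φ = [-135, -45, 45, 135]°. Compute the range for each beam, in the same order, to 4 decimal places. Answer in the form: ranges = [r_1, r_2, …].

ranges = [2.7745, 2.5468, 1.3666, 2.6296]

beam 1: φ=-135°, α=285°
  dir = (cos 285°, sin 285°) = (0.2588, -0.9659); from cell (3,3)
  next x-line at t=1.7773, next y-line at t=0.7040; Δt_x=3.8637, Δt_y=1.0353
    y: enter (3,2) at t=0.7040
    y: enter (3,1) at t=1.7393
    x: enter (4,1) at t=1.7773
    y: enter (4,0) at t=2.7745 ← occupied
  → r_1 = 2.7745
beam 2: φ=-45°, α=15°
  dir = (cos 15°, sin 15°) = (0.9659, 0.2588); from cell (3,3)
  next x-line at t=0.4762, next y-line at t=1.2364; Δt_x=1.0353, Δt_y=3.8637
    x: enter (4,3) at t=0.4762
    y: enter (4,4) at t=1.2364
    x: enter (5,4) at t=1.5115
    x: enter (6,4) at t=2.5468 ← occupied
  → r_2 = 2.5468
beam 3: φ=45°, α=105°
  dir = (cos 105°, sin 105°) = (-0.2588, 0.9659); from cell (3,3)
  next x-line at t=2.0864, next y-line at t=0.3313; Δt_x=3.8637, Δt_y=1.0353
    y: enter (3,4) at t=0.3313
    y: enter (3,5) at t=1.3666 ← occupied
  → r_3 = 1.3666
beam 4: φ=135°, α=195°
  dir = (cos 195°, sin 195°) = (-0.9659, -0.2588); from cell (3,3)
  next x-line at t=0.5590, next y-line at t=2.6273; Δt_x=1.0353, Δt_y=3.8637
    x: enter (2,3) at t=0.5590
    x: enter (1,3) at t=1.5943
    y: enter (1,2) at t=2.6273
    x: enter (0,2) at t=2.6296 ← occupied
  → r_4 = 2.6296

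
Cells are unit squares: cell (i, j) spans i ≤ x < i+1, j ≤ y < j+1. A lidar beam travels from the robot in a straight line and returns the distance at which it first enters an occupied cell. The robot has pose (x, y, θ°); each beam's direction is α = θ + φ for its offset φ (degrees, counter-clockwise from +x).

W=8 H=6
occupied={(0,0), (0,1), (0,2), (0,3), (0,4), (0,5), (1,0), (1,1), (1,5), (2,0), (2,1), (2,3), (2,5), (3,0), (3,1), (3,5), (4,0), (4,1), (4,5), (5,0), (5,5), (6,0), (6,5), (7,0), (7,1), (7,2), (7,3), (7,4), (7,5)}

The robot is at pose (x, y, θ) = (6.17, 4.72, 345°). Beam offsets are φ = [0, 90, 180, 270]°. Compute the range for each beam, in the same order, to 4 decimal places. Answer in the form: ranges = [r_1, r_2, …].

ranges = [0.8593, 0.2899, 1.0818, 3.8512]

beam 1: φ=0°, α=345°
  cosα=0.9659 sinα=-0.2588 | (6,4) | tMaxX 0.8593 tMaxY 2.7819 | tΔX 1.0353 tΔY 3.8637
    t=0.8593 [x] (7,4) — stop
  → r_1 = 0.8593
beam 2: φ=90°, α=75°
  cosα=0.2588 sinα=0.9659 | (6,4) | tMaxX 3.2069 tMaxY 0.2899 | tΔX 3.8637 tΔY 1.0353
    t=0.2899 [y] (6,5) — stop
  → r_2 = 0.2899
beam 3: φ=180°, α=165°
  cosα=-0.9659 sinα=0.2588 | (6,4) | tMaxX 0.1760 tMaxY 1.0818 | tΔX 1.0353 tΔY 3.8637
    t=0.1760 [x] (5,4)
    t=1.0818 [y] (5,5) — stop
  → r_3 = 1.0818
beam 4: φ=270°, α=255°
  cosα=-0.2588 sinα=-0.9659 | (6,4) | tMaxX 0.6568 tMaxY 0.7454 | tΔX 3.8637 tΔY 1.0353
    t=0.6568 [x] (5,4)
    t=0.7454 [y] (5,3)
    t=1.7807 [y] (5,2)
    t=2.8160 [y] (5,1)
    t=3.8512 [y] (5,0) — stop
  → r_4 = 3.8512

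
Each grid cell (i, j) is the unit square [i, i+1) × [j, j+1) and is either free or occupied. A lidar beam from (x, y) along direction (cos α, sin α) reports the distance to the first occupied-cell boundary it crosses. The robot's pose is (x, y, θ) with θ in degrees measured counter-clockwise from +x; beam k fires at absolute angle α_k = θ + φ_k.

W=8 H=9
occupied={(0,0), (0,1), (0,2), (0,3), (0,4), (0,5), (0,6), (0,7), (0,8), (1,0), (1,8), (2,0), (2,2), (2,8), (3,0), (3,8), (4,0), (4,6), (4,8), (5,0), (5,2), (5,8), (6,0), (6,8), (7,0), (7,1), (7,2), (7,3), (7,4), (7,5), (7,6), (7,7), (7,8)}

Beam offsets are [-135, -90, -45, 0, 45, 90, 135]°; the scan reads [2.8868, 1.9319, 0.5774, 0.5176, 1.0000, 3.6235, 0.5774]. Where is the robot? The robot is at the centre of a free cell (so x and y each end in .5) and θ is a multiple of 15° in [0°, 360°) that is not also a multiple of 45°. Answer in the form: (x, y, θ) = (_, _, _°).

Enumerate (i+0.5, j+0.5, θ) over the 39 free cells and 16 admissible headings. For each, cast all 7 beams and compare to the given ranges.
  (4.5, 1.5, 285°): beam 1 = 1.7321 ≠ 2.8868 ✗
  (4.5, 2.5, 150°): beam 1 = 0.5176 ≠ 2.8868 ✗
  (1.5, 6.5, 285°): beam 1 = 0.5774 ≠ 2.8868 ✗
  (2.5, 4.5, 330°): beam 1 = 1.5529 ≠ 2.8868 ✗
  …
  (4.5, 7.5, 105°): r_1=2.8868, r_2=1.9319, r_3=0.5774, r_4=0.5176, r_5=1.0000, r_6=3.6235, r_7=0.5774 — all match ✓
No second candidate reproduces the full scan.

(x, y, θ) = (4.5, 7.5, 105°)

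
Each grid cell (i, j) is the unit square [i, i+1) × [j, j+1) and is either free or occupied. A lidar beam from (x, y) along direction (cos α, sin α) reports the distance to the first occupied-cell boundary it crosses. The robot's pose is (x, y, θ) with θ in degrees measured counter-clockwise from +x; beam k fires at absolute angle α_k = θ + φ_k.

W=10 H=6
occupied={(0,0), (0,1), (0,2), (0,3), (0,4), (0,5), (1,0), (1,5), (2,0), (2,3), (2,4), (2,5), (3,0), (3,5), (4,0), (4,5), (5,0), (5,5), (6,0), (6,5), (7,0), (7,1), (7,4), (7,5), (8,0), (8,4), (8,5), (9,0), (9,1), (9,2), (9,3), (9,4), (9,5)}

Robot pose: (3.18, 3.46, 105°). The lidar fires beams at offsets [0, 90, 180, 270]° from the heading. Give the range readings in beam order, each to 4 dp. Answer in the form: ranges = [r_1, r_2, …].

ranges = [0.6955, 0.1863, 2.5468, 3.9548]

beam 1: φ=0°, α=105°
  dir = (cos 105°, sin 105°) = (-0.2588, 0.9659); from cell (3,3)
  next x-line at t=0.6955, next y-line at t=0.5590; Δt_x=3.8637, Δt_y=1.0353
    y: enter (3,4) at t=0.5590
    x: enter (2,4) at t=0.6955 ← occupied
  → r_1 = 0.6955
beam 2: φ=90°, α=195°
  dir = (cos 195°, sin 195°) = (-0.9659, -0.2588); from cell (3,3)
  next x-line at t=0.1863, next y-line at t=1.7773; Δt_x=1.0353, Δt_y=3.8637
    x: enter (2,3) at t=0.1863 ← occupied
  → r_2 = 0.1863
beam 3: φ=180°, α=285°
  dir = (cos 285°, sin 285°) = (0.2588, -0.9659); from cell (3,3)
  next x-line at t=3.1682, next y-line at t=0.4762; Δt_x=3.8637, Δt_y=1.0353
    y: enter (3,2) at t=0.4762
    y: enter (3,1) at t=1.5115
    y: enter (3,0) at t=2.5468 ← occupied
  → r_3 = 2.5468
beam 4: φ=270°, α=15°
  dir = (cos 15°, sin 15°) = (0.9659, 0.2588); from cell (3,3)
  next x-line at t=0.8489, next y-line at t=2.0864; Δt_x=1.0353, Δt_y=3.8637
    x: enter (4,3) at t=0.8489
    x: enter (5,3) at t=1.8842
    y: enter (5,4) at t=2.0864
    x: enter (6,4) at t=2.9195
    x: enter (7,4) at t=3.9548 ← occupied
  → r_4 = 3.9548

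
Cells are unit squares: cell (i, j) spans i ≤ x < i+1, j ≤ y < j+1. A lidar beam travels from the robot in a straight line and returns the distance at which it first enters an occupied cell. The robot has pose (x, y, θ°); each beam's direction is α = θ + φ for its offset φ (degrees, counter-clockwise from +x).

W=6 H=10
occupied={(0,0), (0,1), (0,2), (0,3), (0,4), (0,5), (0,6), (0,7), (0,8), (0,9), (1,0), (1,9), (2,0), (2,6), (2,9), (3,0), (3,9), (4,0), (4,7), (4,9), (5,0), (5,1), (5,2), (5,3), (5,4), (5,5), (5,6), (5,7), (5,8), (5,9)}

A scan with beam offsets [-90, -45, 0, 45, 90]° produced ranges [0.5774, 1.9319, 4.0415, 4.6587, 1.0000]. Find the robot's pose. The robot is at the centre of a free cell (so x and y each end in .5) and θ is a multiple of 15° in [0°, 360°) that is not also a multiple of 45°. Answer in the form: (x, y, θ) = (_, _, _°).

The pose lattice has 30·16 = 480 candidates. Test each by forward raycasting.
  (1.5, 3.5, 75°): beam 1 = 3.6235 ≠ 0.5774 ✗
  (1.5, 5.5, 210°): beam 1 = 1.0000 ≠ 0.5774 ✗
  (1.5, 8.5, 165°): beam 1 = 0.5176 ≠ 0.5774 ✗
  …
  (1.5, 1.5, 30°): r_1=0.5774, r_2=1.9319, r_3=4.0415, r_4=4.6587, r_5=1.0000 — all match ✓
No second candidate reproduces the full scan.

(x, y, θ) = (1.5, 1.5, 30°)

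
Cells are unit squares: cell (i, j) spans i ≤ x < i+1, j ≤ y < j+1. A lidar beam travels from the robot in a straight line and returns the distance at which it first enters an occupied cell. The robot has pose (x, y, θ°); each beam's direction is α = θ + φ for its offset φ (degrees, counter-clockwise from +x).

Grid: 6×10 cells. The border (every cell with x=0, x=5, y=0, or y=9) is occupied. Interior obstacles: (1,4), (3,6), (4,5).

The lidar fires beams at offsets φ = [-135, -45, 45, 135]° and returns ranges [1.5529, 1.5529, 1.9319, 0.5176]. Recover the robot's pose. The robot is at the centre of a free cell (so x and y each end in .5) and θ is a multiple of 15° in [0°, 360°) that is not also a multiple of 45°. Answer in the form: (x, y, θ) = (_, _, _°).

Enumerate (i+0.5, j+0.5, θ) over the 29 free cells and 16 admissible headings. For each, cast all 4 beams and compare to the given ranges.
  (4.5, 7.5, 15°): beam 1 = 1.0000 ≠ 1.5529 ✗
  (4.5, 4.5, 60°): beam 1 = 1.9319 ≠ 1.5529 ✗
  (3.5, 1.5, 60°): beam 1 = 0.5176 ≠ 1.5529 ✗
  (3.5, 1.5, 330°): beam 1 = 1.9319 ≠ 1.5529 ✗
  …
  (1.5, 6.5, 60°): r_1=1.5529, r_2=1.5529, r_3=1.9319, r_4=0.5176 — all match ✓
Only this pose fits every beam.

(x, y, θ) = (1.5, 6.5, 60°)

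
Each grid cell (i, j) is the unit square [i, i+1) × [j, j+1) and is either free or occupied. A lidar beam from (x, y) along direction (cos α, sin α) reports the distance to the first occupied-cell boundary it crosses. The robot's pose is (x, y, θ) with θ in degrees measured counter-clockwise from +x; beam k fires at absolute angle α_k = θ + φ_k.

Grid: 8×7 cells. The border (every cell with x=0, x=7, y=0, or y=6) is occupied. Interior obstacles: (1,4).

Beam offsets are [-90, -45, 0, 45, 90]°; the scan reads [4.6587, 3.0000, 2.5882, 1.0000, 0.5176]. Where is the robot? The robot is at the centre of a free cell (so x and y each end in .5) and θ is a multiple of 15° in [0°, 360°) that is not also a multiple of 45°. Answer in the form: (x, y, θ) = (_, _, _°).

The pose lattice has 29·16 = 464 candidates. Test each by forward raycasting.
  (1.5, 1.5, 285°): beam 1 = 0.5176 ≠ 4.6587 ✗
  (4.5, 3.5, 345°): beam 1 = 2.5882 ≠ 4.6587 ✗
  (5.5, 5.5, 330°): beam 1 = 5.1962 ≠ 4.6587 ✗
  (4.5, 1.5, 345°): beam 1 = 0.5176 ≠ 4.6587 ✗
  …
  (3.5, 1.5, 165°): r_1=4.6587, r_2=3.0000, r_3=2.5882, r_4=1.0000, r_5=0.5176 — all match ✓
Unique over the lattice → pose = (3.5, 1.5, 165°).

(x, y, θ) = (3.5, 1.5, 165°)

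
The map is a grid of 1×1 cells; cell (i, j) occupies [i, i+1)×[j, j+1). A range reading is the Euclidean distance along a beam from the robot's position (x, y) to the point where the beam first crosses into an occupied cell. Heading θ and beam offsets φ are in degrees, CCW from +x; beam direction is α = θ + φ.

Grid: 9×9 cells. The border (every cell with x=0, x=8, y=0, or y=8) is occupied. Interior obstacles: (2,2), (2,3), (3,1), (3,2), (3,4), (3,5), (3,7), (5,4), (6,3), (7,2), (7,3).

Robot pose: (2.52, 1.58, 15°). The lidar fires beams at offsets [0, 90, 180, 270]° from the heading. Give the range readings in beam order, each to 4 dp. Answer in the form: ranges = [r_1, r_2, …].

ranges = [0.4969, 0.4348, 1.5736, 0.6005]

beam 1: φ=0°, α=15°
  dir = (cos 15°, sin 15°) = (0.9659, 0.2588); from cell (2,1)
  next x-line at t=0.4969, next y-line at t=1.6228; Δt_x=1.0353, Δt_y=3.8637
    x: enter (3,1) at t=0.4969 ← occupied
  → r_1 = 0.4969
beam 2: φ=90°, α=105°
  dir = (cos 105°, sin 105°) = (-0.2588, 0.9659); from cell (2,1)
  next x-line at t=2.0091, next y-line at t=0.4348; Δt_x=3.8637, Δt_y=1.0353
    y: enter (2,2) at t=0.4348 ← occupied
  → r_2 = 0.4348
beam 3: φ=180°, α=195°
  dir = (cos 195°, sin 195°) = (-0.9659, -0.2588); from cell (2,1)
  next x-line at t=0.5383, next y-line at t=2.2409; Δt_x=1.0353, Δt_y=3.8637
    x: enter (1,1) at t=0.5383
    x: enter (0,1) at t=1.5736 ← occupied
  → r_3 = 1.5736
beam 4: φ=270°, α=285°
  dir = (cos 285°, sin 285°) = (0.2588, -0.9659); from cell (2,1)
  next x-line at t=1.8546, next y-line at t=0.6005; Δt_x=3.8637, Δt_y=1.0353
    y: enter (2,0) at t=0.6005 ← occupied
  → r_4 = 0.6005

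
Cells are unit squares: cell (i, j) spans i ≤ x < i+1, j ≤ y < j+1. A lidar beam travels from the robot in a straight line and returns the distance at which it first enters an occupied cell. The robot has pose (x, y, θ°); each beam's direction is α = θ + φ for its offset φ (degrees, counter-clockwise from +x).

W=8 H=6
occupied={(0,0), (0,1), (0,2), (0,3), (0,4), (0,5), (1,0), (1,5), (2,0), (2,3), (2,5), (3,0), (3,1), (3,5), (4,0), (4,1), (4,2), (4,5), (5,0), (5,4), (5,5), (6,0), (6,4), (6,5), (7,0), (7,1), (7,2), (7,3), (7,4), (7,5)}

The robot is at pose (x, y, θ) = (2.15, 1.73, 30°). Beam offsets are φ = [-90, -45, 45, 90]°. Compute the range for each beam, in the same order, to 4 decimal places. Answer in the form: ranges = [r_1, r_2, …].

beam 1: φ=-90°, α=300°
  direction (0.5000, -0.8660); cell (2,1); t to first gridline: x 1.7000, y 0.8429 (then +2.0000 / +1.1547)
    (2,0) via y @ 0.8429  # hit
  → r_1 = 0.8429
beam 2: φ=-45°, α=345°
  direction (0.9659, -0.2588); cell (2,1); t to first gridline: x 0.8800, y 2.8205 (then +1.0353 / +3.8637)
    (3,1) via x @ 0.8800  # hit
  → r_2 = 0.8800
beam 3: φ=45°, α=75°
  direction (0.2588, 0.9659); cell (2,1); t to first gridline: x 3.2841, y 0.2795 (then +3.8637 / +1.0353)
    (2,2) via y @ 0.2795
    (2,3) via y @ 1.3148  # hit
  → r_3 = 1.3148
beam 4: φ=90°, α=120°
  direction (-0.5000, 0.8660); cell (2,1); t to first gridline: x 0.3000, y 0.3118 (then +2.0000 / +1.1547)
    (1,1) via x @ 0.3000
    (1,2) via y @ 0.3118
    (1,3) via y @ 1.4665
    (0,3) via x @ 2.3000  # hit
  → r_4 = 2.3000

ranges = [0.8429, 0.8800, 1.3148, 2.3000]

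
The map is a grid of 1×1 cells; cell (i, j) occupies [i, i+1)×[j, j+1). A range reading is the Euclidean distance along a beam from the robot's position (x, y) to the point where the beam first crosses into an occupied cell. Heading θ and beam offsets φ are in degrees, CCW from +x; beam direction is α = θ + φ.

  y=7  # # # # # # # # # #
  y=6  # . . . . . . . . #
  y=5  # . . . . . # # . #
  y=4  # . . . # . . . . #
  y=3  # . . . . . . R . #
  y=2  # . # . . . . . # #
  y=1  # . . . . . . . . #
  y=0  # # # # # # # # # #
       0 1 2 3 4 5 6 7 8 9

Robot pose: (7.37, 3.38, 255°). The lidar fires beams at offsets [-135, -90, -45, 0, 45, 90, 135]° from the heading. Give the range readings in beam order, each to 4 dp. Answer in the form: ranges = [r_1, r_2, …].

beam 1: φ=-135°, α=120°
  cosα=-0.5000 sinα=0.8660 | (7,3) | tMaxX 0.7400 tMaxY 0.7159 | tΔX 2.0000 tΔY 1.1547
    t=0.7159 [y] (7,4)
    t=0.7400 [x] (6,4)
    t=1.8706 [y] (6,5) — stop
  → r_1 = 1.8706
beam 2: φ=-90°, α=165°
  cosα=-0.9659 sinα=0.2588 | (7,3) | tMaxX 0.3831 tMaxY 2.3955 | tΔX 1.0353 tΔY 3.8637
    t=0.3831 [x] (6,3)
    t=1.4183 [x] (5,3)
    t=2.3955 [y] (5,4)
    t=2.4536 [x] (4,4) — stop
  → r_2 = 2.4536
beam 3: φ=-45°, α=210°
  cosα=-0.8660 sinα=-0.5000 | (7,3) | tMaxX 0.4272 tMaxY 0.7600 | tΔX 1.1547 tΔY 2.0000
    t=0.4272 [x] (6,3)
    t=0.7600 [y] (6,2)
    t=1.5819 [x] (5,2)
    t=2.7366 [x] (4,2)
    t=2.7600 [y] (4,1)
    t=3.8913 [x] (3,1)
    t=4.7600 [y] (3,0) — stop
  → r_3 = 4.7600
beam 4: φ=0°, α=255°
  cosα=-0.2588 sinα=-0.9659 | (7,3) | tMaxX 1.4296 tMaxY 0.3934 | tΔX 3.8637 tΔY 1.0353
    t=0.3934 [y] (7,2)
    t=1.4287 [y] (7,1)
    t=1.4296 [x] (6,1)
    t=2.4640 [y] (6,0) — stop
  → r_4 = 2.4640
beam 5: φ=45°, α=300°
  cosα=0.5000 sinα=-0.8660 | (7,3) | tMaxX 1.2600 tMaxY 0.4388 | tΔX 2.0000 tΔY 1.1547
    t=0.4388 [y] (7,2)
    t=1.2600 [x] (8,2) — stop
  → r_5 = 1.2600
beam 6: φ=90°, α=345°
  cosα=0.9659 sinα=-0.2588 | (7,3) | tMaxX 0.6522 tMaxY 1.4682 | tΔX 1.0353 tΔY 3.8637
    t=0.6522 [x] (8,3)
    t=1.4682 [y] (8,2) — stop
  → r_6 = 1.4682
beam 7: φ=135°, α=30°
  cosα=0.8660 sinα=0.5000 | (7,3) | tMaxX 0.7275 tMaxY 1.2400 | tΔX 1.1547 tΔY 2.0000
    t=0.7275 [x] (8,3)
    t=1.2400 [y] (8,4)
    t=1.8822 [x] (9,4) — stop
  → r_7 = 1.8822

ranges = [1.8706, 2.4536, 4.7600, 2.4640, 1.2600, 1.4682, 1.8822]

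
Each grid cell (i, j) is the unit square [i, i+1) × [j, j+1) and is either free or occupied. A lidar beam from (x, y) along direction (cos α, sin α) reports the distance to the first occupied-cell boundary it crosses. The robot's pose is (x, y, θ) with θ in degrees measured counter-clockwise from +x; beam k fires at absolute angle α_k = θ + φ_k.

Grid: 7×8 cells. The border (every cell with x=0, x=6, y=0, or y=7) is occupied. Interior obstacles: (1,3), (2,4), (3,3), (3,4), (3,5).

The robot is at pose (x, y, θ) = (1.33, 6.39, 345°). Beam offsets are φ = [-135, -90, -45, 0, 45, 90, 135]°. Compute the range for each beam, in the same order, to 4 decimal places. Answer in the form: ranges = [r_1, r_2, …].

ranges = [0.3811, 1.2750, 1.6050, 1.7289, 1.2200, 0.6315, 0.6600]

beam 1: φ=-135°, α=210°
  cosα=-0.8660 sinα=-0.5000 | (1,6) | tMaxX 0.3811 tMaxY 0.7800 | tΔX 1.1547 tΔY 2.0000
    t=0.3811 [x] (0,6) — stop
  → r_1 = 0.3811
beam 2: φ=-90°, α=255°
  cosα=-0.2588 sinα=-0.9659 | (1,6) | tMaxX 1.2750 tMaxY 0.4038 | tΔX 3.8637 tΔY 1.0353
    t=0.4038 [y] (1,5)
    t=1.2750 [x] (0,5) — stop
  → r_2 = 1.2750
beam 3: φ=-45°, α=300°
  cosα=0.5000 sinα=-0.8660 | (1,6) | tMaxX 1.3400 tMaxY 0.4503 | tΔX 2.0000 tΔY 1.1547
    t=0.4503 [y] (1,5)
    t=1.3400 [x] (2,5)
    t=1.6050 [y] (2,4) — stop
  → r_3 = 1.6050
beam 4: φ=0°, α=345°
  cosα=0.9659 sinα=-0.2588 | (1,6) | tMaxX 0.6936 tMaxY 1.5068 | tΔX 1.0353 tΔY 3.8637
    t=0.6936 [x] (2,6)
    t=1.5068 [y] (2,5)
    t=1.7289 [x] (3,5) — stop
  → r_4 = 1.7289
beam 5: φ=45°, α=30°
  cosα=0.8660 sinα=0.5000 | (1,6) | tMaxX 0.7736 tMaxY 1.2200 | tΔX 1.1547 tΔY 2.0000
    t=0.7736 [x] (2,6)
    t=1.2200 [y] (2,7) — stop
  → r_5 = 1.2200
beam 6: φ=90°, α=75°
  cosα=0.2588 sinα=0.9659 | (1,6) | tMaxX 2.5887 tMaxY 0.6315 | tΔX 3.8637 tΔY 1.0353
    t=0.6315 [y] (1,7) — stop
  → r_6 = 0.6315
beam 7: φ=135°, α=120°
  cosα=-0.5000 sinα=0.8660 | (1,6) | tMaxX 0.6600 tMaxY 0.7044 | tΔX 2.0000 tΔY 1.1547
    t=0.6600 [x] (0,6) — stop
  → r_7 = 0.6600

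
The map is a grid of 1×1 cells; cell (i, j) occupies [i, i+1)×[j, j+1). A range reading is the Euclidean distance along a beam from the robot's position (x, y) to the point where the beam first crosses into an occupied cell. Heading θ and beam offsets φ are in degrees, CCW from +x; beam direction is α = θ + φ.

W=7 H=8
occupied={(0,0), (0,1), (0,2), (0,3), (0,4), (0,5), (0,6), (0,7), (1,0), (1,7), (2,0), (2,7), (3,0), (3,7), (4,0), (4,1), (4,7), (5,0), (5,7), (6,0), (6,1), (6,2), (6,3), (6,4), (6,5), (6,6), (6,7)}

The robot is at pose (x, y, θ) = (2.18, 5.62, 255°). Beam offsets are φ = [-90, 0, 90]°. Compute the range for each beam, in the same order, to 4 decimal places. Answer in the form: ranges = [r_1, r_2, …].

ranges = [1.2216, 4.5592, 3.9548]

beam 1: φ=-90°, α=165°
  direction (-0.9659, 0.2588); cell (2,5); t to first gridline: x 0.1863, y 1.4682 (then +1.0353 / +3.8637)
    (1,5) via x @ 0.1863
    (0,5) via x @ 1.2216  # hit
  → r_1 = 1.2216
beam 2: φ=0°, α=255°
  direction (-0.2588, -0.9659); cell (2,5); t to first gridline: x 0.6955, y 0.6419 (then +3.8637 / +1.0353)
    (2,4) via y @ 0.6419
    (1,4) via x @ 0.6955
    (1,3) via y @ 1.6771
    (1,2) via y @ 2.7124
    (1,1) via y @ 3.7477
    (0,1) via x @ 4.5592  # hit
  → r_2 = 4.5592
beam 3: φ=90°, α=345°
  direction (0.9659, -0.2588); cell (2,5); t to first gridline: x 0.8489, y 2.3955 (then +1.0353 / +3.8637)
    (3,5) via x @ 0.8489
    (4,5) via x @ 1.8842
    (4,4) via y @ 2.3955
    (5,4) via x @ 2.9195
    (6,4) via x @ 3.9548  # hit
  → r_3 = 3.9548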